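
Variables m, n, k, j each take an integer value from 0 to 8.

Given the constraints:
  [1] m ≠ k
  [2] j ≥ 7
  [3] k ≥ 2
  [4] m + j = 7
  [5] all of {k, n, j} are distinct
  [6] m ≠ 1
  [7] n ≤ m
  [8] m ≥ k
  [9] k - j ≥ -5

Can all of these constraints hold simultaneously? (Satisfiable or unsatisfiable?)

Unsatisfiable

From constraints 3 and 8: m ≥ k ≥ 2. From constraint 2: j ≥ 7. Hence m + j ≥ 9. But constraint 4 requires m + j = 7, and 7 < 9. Contradiction.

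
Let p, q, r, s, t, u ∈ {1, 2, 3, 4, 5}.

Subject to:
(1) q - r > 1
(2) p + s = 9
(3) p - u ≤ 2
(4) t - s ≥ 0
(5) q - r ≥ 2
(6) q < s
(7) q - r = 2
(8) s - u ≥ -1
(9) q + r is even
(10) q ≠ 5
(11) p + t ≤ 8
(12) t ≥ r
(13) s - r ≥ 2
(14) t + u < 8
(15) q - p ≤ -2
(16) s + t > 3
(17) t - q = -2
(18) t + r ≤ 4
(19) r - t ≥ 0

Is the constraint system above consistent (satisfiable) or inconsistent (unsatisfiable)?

Constraints 3, 4, 5, 8, 15, and 19 give u − p ≥ -2, p − q ≥ 2, q − r ≥ 2, r − t ≥ 0, t − s ≥ 0, s − u ≥ -1.
Adding all 6 inequalities: the left sides telescope to 0, and the right sides sum to (-2) + 2 + 2 + 0 + 0 + (-1) = 1. So 0 ≥ 1, which is false.

Unsatisfiable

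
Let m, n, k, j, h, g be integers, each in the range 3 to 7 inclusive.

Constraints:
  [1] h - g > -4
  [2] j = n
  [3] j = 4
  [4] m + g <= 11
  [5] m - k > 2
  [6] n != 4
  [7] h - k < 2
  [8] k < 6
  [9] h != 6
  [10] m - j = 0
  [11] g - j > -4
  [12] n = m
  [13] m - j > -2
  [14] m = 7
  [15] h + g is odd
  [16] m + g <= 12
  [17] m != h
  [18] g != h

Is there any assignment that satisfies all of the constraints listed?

Constraint 3 fixes j = 4 and constraint 14 fixes m = 7. Constraints 2 and 12 give j = n = m, so j = m. But 4 ≠ 7 — contradiction.

Unsatisfiable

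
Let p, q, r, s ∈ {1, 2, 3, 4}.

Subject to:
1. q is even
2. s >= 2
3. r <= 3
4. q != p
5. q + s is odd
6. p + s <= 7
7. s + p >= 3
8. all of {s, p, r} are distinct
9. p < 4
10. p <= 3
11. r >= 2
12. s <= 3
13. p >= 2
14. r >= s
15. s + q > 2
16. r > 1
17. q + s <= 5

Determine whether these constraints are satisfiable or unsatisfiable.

Constraints 2, 3, 10, 11, 12, and 13 confine each of s, p, r to the 2 values {2, 3}.
Constraint 8 requires all 3 of them to be distinct, but only 2 values are available — impossible by the pigeonhole principle.

Unsatisfiable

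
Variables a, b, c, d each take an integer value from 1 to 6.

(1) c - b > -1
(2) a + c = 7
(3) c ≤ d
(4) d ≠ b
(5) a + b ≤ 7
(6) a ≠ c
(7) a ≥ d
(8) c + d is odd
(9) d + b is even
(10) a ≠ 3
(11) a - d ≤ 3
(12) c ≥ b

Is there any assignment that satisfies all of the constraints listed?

One satisfying assignment is a = 5, b = 1, c = 2, d = 3.
For the less obvious constraints — constraint 1: c - b = 1; constraint 2: a + c = 7; constraint 5: a + b = 6 — and the others hold by inspection.

Satisfiable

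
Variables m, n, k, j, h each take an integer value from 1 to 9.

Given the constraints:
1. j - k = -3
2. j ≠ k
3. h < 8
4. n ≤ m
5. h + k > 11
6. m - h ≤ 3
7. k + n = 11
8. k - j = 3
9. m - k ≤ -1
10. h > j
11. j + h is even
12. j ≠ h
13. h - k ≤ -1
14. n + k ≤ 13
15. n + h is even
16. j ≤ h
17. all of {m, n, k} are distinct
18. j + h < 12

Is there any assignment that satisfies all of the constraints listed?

Satisfiable

Setting (m, n, k, j, h) = (6, 4, 7, 4, 6) satisfies everything: constraint 1: j - k = -3; constraint 5: h + k = 13, and the others follow.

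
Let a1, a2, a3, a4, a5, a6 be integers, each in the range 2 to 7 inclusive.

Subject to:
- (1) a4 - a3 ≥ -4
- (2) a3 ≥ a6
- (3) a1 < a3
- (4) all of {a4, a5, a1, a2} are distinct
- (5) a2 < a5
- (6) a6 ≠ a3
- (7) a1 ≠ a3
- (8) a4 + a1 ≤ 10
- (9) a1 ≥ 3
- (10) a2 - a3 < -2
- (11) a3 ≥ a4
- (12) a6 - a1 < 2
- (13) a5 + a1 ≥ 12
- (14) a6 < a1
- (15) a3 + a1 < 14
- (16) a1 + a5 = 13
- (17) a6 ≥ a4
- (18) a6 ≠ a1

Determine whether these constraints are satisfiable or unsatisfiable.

One satisfying assignment is a1 = 6, a2 = 2, a3 = 7, a4 = 4, a5 = 7, a6 = 5.
For the less obvious constraints — constraint 1: a4 - a3 = -3; constraint 8: a4 + a1 = 10 — and the others hold by inspection.

Satisfiable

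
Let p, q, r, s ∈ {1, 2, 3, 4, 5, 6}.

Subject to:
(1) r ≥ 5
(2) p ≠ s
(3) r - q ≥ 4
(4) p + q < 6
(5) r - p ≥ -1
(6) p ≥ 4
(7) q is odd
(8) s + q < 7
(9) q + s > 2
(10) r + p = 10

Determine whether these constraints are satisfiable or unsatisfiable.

Satisfiable

Take p = 4, q = 1, r = 6, s = 3. Then constraint 3: r - q = 5; constraint 4: p + q = 5, and every other listed constraint is also met.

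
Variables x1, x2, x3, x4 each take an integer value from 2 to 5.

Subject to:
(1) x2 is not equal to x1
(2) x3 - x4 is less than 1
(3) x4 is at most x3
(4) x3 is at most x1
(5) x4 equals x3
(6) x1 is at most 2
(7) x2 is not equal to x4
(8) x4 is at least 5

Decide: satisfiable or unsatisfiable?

From constraints 3 and 8: x3 ≥ x4 and x4 ≥ 5, so x3 ≥ 5. From constraints 4 and 6: x3 ≤ x1 and x1 ≤ 2, so x3 ≤ 2. But 2 < 5, so no value of x3 works.

Unsatisfiable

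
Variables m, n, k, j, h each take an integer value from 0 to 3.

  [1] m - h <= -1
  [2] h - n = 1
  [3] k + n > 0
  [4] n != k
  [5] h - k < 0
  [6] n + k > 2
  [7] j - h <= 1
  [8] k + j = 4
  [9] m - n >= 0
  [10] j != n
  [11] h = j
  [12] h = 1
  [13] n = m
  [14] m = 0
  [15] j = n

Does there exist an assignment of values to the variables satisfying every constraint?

Unsatisfiable

Constraint 12 fixes h = 1 and constraint 14 fixes m = 0. Constraints 11, 13, and 15 give h = j = n = m, so h = m. But 1 ≠ 0 — contradiction.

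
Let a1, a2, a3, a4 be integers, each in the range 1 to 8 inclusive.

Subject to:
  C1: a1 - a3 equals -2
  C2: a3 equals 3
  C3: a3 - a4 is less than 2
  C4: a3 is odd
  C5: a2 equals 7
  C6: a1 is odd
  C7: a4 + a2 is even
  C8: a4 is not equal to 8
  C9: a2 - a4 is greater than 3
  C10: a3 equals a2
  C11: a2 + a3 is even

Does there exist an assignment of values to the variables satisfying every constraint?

Unsatisfiable

Constraint 2 fixes a3 = 3 and constraint 5 fixes a2 = 7, but constraint 10 requires a3 = a2. Since 3 ≠ 7, contradiction.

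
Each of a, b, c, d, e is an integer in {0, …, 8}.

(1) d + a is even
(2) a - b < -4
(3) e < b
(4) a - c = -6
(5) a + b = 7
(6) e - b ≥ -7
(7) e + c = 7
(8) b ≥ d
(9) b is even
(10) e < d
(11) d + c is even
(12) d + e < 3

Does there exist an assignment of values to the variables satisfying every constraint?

Take a = 1, b = 6, c = 7, d = 1, e = 0. Then constraint 2: a - b = -5; constraint 4: a - c = -6; constraint 5: a + b = 7, and every other listed constraint is also met.

Satisfiable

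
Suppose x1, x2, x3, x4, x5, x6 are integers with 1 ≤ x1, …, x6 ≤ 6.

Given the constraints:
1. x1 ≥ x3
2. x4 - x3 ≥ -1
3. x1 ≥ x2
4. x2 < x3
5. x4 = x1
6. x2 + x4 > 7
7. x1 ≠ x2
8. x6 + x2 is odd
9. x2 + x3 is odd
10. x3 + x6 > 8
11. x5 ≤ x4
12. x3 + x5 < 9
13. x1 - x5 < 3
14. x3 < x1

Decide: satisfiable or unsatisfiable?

Take x1 = 6, x2 = 3, x3 = 4, x4 = 6, x5 = 4, x6 = 6. Then constraint 2: x4 - x3 = 2; constraint 6: x2 + x4 = 9; constraint 10: x3 + x6 = 10, and every other listed constraint is also met.

Satisfiable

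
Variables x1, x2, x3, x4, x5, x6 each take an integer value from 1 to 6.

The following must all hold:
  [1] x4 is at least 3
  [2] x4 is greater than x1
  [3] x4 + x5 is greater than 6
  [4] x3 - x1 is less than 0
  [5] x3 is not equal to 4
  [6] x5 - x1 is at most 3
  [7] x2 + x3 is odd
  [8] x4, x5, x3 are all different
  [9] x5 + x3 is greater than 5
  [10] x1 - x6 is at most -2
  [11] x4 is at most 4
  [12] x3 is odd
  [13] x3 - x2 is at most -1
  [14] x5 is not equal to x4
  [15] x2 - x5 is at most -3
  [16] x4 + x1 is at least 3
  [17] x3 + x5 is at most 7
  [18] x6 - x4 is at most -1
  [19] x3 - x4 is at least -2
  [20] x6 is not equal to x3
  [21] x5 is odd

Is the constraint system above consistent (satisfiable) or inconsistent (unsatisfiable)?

Unsatisfiable

Constraints 6, 10, 13, 15, 18, and 19 give x4 − x6 ≥ 1, x6 − x1 ≥ 2, x1 − x5 ≥ -3, x5 − x2 ≥ 3, x2 − x3 ≥ 1, x3 − x4 ≥ -2.
Adding all 6 inequalities: the left sides telescope to 0, and the right sides sum to 1 + 2 + (-3) + 3 + 1 + (-2) = 2. So 0 ≥ 2, which is false.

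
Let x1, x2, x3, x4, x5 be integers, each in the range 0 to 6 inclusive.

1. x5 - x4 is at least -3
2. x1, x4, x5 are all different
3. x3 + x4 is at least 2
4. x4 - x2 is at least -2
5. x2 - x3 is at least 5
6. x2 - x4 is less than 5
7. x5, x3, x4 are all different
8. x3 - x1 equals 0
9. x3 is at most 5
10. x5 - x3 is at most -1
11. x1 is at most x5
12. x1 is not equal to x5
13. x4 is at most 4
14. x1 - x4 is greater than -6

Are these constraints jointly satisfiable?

Unsatisfiable

Constraints 1, 4, 5, and 10 give x5 − x4 ≥ -3, x4 − x2 ≥ -2, x2 − x3 ≥ 5, x3 − x5 ≥ 1.
Adding all 4 inequalities: the left sides telescope to 0, and the right sides sum to (-3) + (-2) + 5 + 1 = 1. So 0 ≥ 1, which is false.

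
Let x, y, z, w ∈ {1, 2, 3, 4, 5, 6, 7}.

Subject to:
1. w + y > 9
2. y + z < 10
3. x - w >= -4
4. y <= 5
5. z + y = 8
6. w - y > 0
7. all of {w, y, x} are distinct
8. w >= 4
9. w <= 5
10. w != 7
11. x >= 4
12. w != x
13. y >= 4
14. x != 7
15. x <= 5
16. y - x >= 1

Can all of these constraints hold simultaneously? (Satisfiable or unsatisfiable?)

Unsatisfiable

Constraints 4, 8, 9, 11, 13, and 15 confine each of w, y, x to the 2 values {4, 5}.
Constraint 7 requires all 3 of them to be distinct, but only 2 values are available — impossible by the pigeonhole principle.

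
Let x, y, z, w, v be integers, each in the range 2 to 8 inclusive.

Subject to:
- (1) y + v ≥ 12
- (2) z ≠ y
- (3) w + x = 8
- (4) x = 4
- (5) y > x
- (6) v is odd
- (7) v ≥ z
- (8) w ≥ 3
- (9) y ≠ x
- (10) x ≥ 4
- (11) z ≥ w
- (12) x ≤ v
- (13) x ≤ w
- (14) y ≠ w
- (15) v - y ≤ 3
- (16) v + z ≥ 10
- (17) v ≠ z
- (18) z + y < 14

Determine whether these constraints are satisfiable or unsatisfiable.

Take x = 4, y = 5, z = 6, w = 4, v = 7. Then constraint 1: y + v = 12; constraint 3: w + x = 8; constraint 15: v - y = 2, and every other listed constraint is also met.

Satisfiable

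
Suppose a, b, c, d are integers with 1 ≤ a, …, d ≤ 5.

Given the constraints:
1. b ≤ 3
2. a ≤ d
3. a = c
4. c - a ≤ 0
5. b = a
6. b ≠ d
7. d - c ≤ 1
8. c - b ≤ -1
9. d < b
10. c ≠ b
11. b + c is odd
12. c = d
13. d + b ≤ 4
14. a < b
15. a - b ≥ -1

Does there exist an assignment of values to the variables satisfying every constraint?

From constraints 3, 5, and 12, b = a = c = d, so b = d. But constraint 6 says b ≠ d. Contradiction.

Unsatisfiable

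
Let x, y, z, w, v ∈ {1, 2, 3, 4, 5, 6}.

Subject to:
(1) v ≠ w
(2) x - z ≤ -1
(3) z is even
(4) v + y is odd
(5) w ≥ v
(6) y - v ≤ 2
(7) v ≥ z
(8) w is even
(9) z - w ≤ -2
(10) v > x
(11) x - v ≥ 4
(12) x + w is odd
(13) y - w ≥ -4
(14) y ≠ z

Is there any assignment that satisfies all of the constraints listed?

Constraints 2, 6, 9, 11, and 13 give z − x ≥ 1, x − v ≥ 4, v − y ≥ -2, y − w ≥ -4, w − z ≥ 2.
Adding all 5 inequalities: the left sides telescope to 0, and the right sides sum to 1 + 4 + (-2) + (-4) + 2 = 1. So 0 ≥ 1, which is false.

Unsatisfiable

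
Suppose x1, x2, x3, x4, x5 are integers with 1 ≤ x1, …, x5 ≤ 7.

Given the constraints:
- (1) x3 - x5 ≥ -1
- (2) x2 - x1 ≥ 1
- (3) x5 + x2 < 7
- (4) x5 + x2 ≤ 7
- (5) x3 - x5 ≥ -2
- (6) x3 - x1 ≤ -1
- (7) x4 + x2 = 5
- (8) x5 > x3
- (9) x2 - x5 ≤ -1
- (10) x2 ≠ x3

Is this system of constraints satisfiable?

Constraints 2, 5, 6, and 9 give x2 − x1 ≥ 1, x1 − x3 ≥ 1, x3 − x5 ≥ -2, x5 − x2 ≥ 1.
Adding all 4 inequalities: the left sides telescope to 0, and the right sides sum to 1 + 1 + (-2) + 1 = 1. So 0 ≥ 1, which is false.

Unsatisfiable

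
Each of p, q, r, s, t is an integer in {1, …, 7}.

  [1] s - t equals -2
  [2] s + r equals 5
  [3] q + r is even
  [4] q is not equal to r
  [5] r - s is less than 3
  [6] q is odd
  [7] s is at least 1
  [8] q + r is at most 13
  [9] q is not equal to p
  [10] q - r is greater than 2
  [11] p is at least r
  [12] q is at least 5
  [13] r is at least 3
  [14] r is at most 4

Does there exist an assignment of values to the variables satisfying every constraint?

Satisfiable

Setting (p, q, r, s, t) = (6, 7, 3, 2, 4) satisfies everything: constraint 1: s - t = -2; constraint 2: s + r = 5, and the others follow.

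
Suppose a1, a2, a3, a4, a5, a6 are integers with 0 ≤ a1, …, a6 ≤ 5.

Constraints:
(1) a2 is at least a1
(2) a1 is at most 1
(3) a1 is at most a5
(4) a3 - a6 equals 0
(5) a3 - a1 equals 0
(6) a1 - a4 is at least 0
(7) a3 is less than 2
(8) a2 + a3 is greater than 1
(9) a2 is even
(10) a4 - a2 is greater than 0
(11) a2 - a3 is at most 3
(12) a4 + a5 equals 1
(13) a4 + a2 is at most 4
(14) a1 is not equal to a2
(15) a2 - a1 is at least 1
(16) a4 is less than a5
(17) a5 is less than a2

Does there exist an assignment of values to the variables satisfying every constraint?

Unsatisfiable

Constraints 10, 16, and 17 give a4 < a5, a5 < a2, a2 < a4. Chaining: a4 < a5 < a2 < a4, which forces a4 < a4 — impossible.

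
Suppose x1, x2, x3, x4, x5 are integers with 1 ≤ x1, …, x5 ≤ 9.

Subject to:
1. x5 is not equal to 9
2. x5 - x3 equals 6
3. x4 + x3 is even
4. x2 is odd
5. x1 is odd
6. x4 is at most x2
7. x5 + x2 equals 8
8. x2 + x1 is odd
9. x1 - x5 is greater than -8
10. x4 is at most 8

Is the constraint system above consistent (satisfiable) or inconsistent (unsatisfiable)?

Constraint 4 makes x2 odd and constraint 5 makes x1 odd, so x2 + x1 must be even. Constraint 8 says x2 + x1 is odd — contradiction.

Unsatisfiable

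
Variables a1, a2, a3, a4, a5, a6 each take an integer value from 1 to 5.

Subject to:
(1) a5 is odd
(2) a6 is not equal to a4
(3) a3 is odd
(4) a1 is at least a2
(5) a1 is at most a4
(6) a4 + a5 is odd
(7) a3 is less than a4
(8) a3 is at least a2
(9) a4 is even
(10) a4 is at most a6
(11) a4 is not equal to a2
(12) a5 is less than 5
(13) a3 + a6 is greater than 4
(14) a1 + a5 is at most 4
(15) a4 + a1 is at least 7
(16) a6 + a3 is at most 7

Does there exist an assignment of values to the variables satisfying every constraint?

Satisfiable

The assignment a1 = 3, a2 = 1, a3 = 1, a4 = 4, a5 = 1, a6 = 5 works:
  constraint 13 holds since a3 + a6 = 6.
  constraint 14 holds since a1 + a5 = 4.
  constraint 15 holds since a4 + a1 = 7.
The rest check out directly.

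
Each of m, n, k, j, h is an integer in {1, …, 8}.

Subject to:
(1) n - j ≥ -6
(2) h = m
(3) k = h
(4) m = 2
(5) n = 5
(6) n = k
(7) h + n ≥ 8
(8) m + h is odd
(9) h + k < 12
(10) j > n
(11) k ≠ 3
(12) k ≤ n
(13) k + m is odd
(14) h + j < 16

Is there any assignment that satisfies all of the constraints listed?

Unsatisfiable

Constraint 5 fixes n = 5 and constraint 4 fixes m = 2. Constraints 2, 3, and 6 give n = k = h = m, so n = m. But 5 ≠ 2 — contradiction.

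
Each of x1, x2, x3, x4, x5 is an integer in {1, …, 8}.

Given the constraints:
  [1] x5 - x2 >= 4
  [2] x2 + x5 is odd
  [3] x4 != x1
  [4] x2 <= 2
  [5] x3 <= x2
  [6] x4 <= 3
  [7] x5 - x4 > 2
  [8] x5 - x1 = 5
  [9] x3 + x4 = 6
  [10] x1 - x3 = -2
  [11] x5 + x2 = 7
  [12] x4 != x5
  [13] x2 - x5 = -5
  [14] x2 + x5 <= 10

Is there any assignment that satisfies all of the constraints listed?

Unsatisfiable

From constraints 4 and 5: x3 ≤ x2 ≤ 2. From constraint 6: x4 ≤ 3. Hence x3 + x4 ≤ 5. But constraint 9 requires x3 + x4 = 6, and 6 > 5. Contradiction.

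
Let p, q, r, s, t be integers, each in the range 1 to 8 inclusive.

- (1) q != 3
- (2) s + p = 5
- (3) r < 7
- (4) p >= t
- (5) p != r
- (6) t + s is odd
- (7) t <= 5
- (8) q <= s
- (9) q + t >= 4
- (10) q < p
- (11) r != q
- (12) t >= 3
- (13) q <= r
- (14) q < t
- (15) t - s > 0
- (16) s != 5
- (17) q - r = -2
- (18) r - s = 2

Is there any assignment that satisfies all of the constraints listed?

Satisfiable

One satisfying assignment is p = 3, q = 2, r = 4, s = 2, t = 3.
For the less obvious constraints — constraint 2: s + p = 5; constraint 9: q + t = 5; constraint 15: t - s = 1 — and the others hold by inspection.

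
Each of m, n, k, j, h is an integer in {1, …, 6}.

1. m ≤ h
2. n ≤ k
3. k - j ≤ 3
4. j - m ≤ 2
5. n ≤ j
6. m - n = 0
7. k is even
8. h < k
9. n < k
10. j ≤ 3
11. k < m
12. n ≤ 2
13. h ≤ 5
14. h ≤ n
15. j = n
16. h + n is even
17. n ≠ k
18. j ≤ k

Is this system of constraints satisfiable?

Unsatisfiable

Constraints 1, 5, 11, 14, and 18 give j ≤ k, k < m, m ≤ h, h ≤ n, n ≤ j. Chaining: j ≤ k < m ≤ h ≤ n ≤ j, which forces j < j — impossible.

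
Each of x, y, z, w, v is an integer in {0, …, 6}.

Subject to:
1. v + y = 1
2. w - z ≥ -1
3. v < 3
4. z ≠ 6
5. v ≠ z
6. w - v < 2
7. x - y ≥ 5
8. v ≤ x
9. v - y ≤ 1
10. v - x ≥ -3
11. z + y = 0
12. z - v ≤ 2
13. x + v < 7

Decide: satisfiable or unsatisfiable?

Unsatisfiable

Constraints 7, 9, and 10 give v − x ≥ -3, x − y ≥ 5, y − v ≥ -1.
Adding all 3 inequalities: the left sides telescope to 0, and the right sides sum to (-3) + 5 + (-1) = 1. So 0 ≥ 1, which is false.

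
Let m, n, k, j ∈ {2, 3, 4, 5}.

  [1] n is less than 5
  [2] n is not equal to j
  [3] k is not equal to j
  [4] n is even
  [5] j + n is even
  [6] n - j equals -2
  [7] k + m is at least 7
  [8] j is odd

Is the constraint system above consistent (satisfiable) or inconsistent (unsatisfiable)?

Unsatisfiable

Constraint 8 makes j odd and constraint 4 makes n even, so j + n must be odd. Constraint 5 says j + n is even — contradiction.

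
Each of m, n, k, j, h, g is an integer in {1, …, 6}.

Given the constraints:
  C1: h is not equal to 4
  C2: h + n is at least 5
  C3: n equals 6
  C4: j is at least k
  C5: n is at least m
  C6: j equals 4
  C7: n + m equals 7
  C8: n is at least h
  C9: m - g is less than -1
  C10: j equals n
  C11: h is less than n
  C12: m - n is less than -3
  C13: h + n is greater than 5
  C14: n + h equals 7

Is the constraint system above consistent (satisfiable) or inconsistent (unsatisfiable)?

Constraint 6 fixes j = 4 and constraint 3 fixes n = 6, but constraint 10 requires j = n. Since 4 ≠ 6, contradiction.

Unsatisfiable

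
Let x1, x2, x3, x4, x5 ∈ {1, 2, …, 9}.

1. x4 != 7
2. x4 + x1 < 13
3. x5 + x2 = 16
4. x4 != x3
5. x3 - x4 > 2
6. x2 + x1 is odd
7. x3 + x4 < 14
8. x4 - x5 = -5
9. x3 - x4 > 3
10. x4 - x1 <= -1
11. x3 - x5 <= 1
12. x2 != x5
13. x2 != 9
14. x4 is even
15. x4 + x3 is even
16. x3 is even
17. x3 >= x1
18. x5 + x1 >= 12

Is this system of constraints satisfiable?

Satisfiable

Take x1 = 6, x2 = 7, x3 = 8, x4 = 4, x5 = 9. Then constraint 2: x4 + x1 = 10; constraint 3: x5 + x2 = 16; constraint 5: x3 - x4 = 4, and every other listed constraint is also met.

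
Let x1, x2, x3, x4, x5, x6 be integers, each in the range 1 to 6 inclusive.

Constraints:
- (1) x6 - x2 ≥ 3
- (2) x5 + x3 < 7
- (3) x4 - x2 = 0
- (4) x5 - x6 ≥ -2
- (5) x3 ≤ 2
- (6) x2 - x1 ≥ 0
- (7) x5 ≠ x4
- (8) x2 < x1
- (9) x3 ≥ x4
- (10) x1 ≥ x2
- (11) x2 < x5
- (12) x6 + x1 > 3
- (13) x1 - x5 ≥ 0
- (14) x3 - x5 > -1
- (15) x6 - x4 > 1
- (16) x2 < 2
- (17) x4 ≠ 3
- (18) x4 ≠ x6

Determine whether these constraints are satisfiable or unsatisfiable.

Unsatisfiable

Constraints 1, 4, 6, and 13 give x2 − x1 ≥ 0, x1 − x5 ≥ 0, x5 − x6 ≥ -2, x6 − x2 ≥ 3.
Adding all 4 inequalities: the left sides telescope to 0, and the right sides sum to 0 + 0 + (-2) + 3 = 1. So 0 ≥ 1, which is false.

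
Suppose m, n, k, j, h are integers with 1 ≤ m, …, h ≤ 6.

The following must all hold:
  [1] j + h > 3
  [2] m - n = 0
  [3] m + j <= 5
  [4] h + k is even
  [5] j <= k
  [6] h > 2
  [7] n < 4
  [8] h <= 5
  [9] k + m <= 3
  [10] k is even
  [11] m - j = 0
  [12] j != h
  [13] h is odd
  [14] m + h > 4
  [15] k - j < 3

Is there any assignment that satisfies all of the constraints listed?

Unsatisfiable

Constraint 13 makes h odd and constraint 10 makes k even, so h + k must be odd. Constraint 4 says h + k is even — contradiction.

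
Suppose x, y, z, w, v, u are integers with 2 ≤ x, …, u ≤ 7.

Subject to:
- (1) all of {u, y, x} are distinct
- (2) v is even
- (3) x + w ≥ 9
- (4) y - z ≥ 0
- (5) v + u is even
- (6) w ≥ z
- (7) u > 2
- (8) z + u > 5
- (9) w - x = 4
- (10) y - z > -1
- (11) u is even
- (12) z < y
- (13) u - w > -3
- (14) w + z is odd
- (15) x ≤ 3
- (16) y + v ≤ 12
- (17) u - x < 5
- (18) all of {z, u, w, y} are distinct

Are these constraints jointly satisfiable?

Try x = 3, y = 4, z = 2, w = 7, v = 6, u = 6.
Check constraint 3: x + w = 10; constraint 4: y - z = 2. The remaining constraints are straightforward to verify.

Satisfiable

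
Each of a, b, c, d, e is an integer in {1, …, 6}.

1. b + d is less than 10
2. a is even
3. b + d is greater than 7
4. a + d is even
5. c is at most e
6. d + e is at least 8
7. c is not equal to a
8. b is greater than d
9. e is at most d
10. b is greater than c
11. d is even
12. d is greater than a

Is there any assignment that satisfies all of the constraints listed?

Satisfiable

One satisfying assignment is a = 2, b = 5, c = 4, d = 4, e = 4.
For the less obvious constraints — constraint 1: b + d = 9; constraint 3: b + d = 9 — and the others hold by inspection.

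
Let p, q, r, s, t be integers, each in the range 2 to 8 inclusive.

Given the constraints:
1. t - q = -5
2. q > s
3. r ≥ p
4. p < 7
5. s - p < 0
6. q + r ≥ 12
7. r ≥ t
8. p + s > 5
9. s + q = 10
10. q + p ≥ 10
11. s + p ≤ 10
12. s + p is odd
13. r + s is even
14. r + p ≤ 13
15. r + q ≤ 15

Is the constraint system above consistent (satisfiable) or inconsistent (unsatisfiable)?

Satisfiable

Take p = 5, q = 8, r = 6, s = 2, t = 3. Then constraint 1: t - q = -5; constraint 5: s - p = -3, and every other listed constraint is also met.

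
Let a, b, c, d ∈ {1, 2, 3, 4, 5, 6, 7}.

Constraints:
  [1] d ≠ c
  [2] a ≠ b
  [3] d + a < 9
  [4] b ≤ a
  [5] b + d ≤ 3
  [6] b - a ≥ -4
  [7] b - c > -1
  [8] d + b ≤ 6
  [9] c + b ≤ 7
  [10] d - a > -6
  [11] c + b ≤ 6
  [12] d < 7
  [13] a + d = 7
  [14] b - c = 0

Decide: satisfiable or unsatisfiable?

Satisfiable

Take a = 6, b = 2, c = 2, d = 1. Then constraint 3: d + a = 7; constraint 5: b + d = 3; constraint 6: b - a = -4, and every other listed constraint is also met.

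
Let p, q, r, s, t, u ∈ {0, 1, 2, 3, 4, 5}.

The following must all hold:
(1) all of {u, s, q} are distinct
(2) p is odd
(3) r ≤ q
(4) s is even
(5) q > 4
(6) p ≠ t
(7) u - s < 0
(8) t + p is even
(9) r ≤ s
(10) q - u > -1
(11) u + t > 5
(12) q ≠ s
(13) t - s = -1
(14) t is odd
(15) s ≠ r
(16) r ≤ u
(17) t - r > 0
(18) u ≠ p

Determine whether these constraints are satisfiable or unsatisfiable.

Try p = 5, q = 5, r = 2, s = 4, t = 3, u = 3.
Check constraint 7: u - s = -1; constraint 10: q - u = 2. The remaining constraints are straightforward to verify.

Satisfiable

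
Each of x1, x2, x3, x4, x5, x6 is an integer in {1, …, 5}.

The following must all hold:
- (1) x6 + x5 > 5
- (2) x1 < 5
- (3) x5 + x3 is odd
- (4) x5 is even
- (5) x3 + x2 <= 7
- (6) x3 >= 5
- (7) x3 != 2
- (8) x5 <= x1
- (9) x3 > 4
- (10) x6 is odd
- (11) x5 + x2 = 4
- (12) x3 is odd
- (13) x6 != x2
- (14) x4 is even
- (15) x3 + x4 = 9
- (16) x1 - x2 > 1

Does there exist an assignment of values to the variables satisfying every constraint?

The assignment x1 = 4, x2 = 2, x3 = 5, x4 = 4, x5 = 2, x6 = 5 works:
  constraint 1 holds since x6 + x5 = 7.
  constraint 5 holds since x3 + x2 = 7.
  constraint 11 holds since x5 + x2 = 4.
The rest check out directly.

Satisfiable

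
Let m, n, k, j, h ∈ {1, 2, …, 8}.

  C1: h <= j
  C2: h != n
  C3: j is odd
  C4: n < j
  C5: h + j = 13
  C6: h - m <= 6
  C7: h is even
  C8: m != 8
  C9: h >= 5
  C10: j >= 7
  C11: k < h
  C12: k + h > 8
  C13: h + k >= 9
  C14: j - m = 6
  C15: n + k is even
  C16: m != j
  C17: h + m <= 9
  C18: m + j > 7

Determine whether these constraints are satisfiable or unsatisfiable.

Take m = 1, n = 1, k = 5, j = 7, h = 6. Then constraint 5: h + j = 13; constraint 6: h - m = 5, and every other listed constraint is also met.

Satisfiable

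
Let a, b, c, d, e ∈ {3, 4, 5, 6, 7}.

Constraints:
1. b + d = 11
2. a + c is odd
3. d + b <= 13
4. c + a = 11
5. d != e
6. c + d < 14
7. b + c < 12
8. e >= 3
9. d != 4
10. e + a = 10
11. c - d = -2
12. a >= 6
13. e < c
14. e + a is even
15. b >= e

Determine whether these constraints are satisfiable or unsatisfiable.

Satisfiable

The assignment a = 6, b = 4, c = 5, d = 7, e = 4 works:
  constraint 1 holds since b + d = 11.
  constraint 3 holds since d + b = 11.
The rest check out directly.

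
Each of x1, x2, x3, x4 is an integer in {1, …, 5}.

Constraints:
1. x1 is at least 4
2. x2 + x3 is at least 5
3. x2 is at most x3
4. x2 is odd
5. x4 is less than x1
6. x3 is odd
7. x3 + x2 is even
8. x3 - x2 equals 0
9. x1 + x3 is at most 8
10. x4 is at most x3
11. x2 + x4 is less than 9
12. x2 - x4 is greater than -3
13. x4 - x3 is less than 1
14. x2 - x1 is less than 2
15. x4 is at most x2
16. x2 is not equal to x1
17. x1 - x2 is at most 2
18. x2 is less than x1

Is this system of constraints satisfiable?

Satisfiable

Try x1 = 4, x2 = 3, x3 = 3, x4 = 3.
Check constraint 2: x2 + x3 = 6; constraint 8: x3 - x2 = 0. The remaining constraints are straightforward to verify.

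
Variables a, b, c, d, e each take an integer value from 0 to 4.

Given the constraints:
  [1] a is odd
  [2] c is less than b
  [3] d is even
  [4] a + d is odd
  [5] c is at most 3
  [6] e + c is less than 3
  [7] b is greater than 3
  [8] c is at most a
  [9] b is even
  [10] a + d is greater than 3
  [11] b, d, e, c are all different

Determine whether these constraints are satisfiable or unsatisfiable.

Setting (a, b, c, d, e) = (3, 4, 1, 2, 0) satisfies everything: constraint 6: e + c = 1; constraint 10: a + d = 5, and the others follow.

Satisfiable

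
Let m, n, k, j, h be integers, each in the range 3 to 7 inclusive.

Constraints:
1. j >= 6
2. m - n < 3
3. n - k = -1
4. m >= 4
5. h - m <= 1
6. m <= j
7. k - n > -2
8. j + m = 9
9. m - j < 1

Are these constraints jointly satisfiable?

From constraint 1: j ≥ 6. From constraint 4: m ≥ 4. Hence j + m ≥ 10. But constraint 8 requires j + m = 9, and 9 < 10. Contradiction.

Unsatisfiable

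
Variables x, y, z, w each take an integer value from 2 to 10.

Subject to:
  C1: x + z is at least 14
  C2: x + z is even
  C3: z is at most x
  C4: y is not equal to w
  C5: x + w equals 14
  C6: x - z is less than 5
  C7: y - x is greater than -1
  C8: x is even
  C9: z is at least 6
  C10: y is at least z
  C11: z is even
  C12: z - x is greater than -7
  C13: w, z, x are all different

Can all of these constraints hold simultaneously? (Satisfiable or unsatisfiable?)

Setting (x, y, z, w) = (10, 10, 6, 4) satisfies everything: constraint 1: x + z = 16; constraint 5: x + w = 14, and the others follow.

Satisfiable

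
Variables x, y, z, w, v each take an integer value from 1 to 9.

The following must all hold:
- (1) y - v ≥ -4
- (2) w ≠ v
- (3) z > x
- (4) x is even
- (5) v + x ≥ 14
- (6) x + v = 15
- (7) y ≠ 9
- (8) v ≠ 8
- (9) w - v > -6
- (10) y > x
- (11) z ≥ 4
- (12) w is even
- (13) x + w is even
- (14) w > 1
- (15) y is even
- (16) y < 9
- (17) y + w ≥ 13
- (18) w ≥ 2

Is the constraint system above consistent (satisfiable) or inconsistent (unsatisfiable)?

Satisfiable

Take x = 6, y = 8, z = 9, w = 6, v = 9. Then constraint 1: y - v = -1; constraint 5: v + x = 15; constraint 6: x + v = 15, and every other listed constraint is also met.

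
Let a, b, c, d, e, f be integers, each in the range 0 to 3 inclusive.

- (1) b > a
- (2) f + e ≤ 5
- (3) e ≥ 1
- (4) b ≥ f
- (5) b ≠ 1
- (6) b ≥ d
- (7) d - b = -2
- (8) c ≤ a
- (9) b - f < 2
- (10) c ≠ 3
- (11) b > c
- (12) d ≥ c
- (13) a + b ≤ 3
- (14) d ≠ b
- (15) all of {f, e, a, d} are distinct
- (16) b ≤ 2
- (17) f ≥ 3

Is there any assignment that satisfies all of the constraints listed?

Unsatisfiable

From constraints 4 and 17: b ≥ f and f ≥ 3, so b ≥ 3. From constraint 16: b ≤ 2. But 2 < 3, so no value of b works.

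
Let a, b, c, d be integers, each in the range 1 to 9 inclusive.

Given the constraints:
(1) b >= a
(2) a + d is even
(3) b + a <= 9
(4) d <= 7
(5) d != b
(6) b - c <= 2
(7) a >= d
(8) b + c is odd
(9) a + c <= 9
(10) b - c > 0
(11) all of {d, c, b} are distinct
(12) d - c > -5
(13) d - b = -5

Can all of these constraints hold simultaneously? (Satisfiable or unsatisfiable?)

The assignment a = 2, b = 7, c = 6, d = 2 works:
  constraint 3 holds since b + a = 9.
  constraint 6 holds since b - c = 1.
The rest check out directly.

Satisfiable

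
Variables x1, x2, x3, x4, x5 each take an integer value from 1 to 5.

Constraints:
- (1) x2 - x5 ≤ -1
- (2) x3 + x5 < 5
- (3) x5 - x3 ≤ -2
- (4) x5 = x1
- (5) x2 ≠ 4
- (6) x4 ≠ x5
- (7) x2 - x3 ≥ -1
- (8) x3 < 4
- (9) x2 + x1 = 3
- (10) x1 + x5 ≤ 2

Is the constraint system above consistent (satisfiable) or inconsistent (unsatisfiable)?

Unsatisfiable

Constraints 1, 3, and 7 give x3 − x5 ≥ 2, x5 − x2 ≥ 1, x2 − x3 ≥ -1.
Adding all 3 inequalities: the left sides telescope to 0, and the right sides sum to 2 + 1 + (-1) = 2. So 0 ≥ 2, which is false.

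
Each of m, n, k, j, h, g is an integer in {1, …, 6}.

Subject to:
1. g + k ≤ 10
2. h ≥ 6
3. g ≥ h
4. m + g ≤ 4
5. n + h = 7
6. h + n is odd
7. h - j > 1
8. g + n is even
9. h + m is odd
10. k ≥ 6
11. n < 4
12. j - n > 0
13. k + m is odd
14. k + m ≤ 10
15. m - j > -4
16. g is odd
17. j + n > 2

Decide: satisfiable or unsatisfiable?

From constraints 2 and 3: g ≥ h ≥ 6. From constraint 10: k ≥ 6. Hence g + k ≥ 12. But constraint 1 requires g + k ≤ 10, and 10 < 12. Contradiction.

Unsatisfiable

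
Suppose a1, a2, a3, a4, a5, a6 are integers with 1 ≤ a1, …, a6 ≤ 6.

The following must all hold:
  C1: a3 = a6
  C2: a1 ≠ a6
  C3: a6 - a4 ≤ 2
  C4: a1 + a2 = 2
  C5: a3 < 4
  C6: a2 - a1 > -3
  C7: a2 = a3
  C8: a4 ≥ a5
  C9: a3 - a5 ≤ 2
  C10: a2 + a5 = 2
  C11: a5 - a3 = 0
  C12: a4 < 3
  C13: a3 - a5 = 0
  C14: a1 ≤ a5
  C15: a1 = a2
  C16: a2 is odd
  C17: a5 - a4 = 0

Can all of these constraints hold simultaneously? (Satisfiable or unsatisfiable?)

Unsatisfiable

From constraints 1, 7, and 15, a1 = a2 = a3 = a6, so a1 = a6. But constraint 2 says a1 ≠ a6. Contradiction.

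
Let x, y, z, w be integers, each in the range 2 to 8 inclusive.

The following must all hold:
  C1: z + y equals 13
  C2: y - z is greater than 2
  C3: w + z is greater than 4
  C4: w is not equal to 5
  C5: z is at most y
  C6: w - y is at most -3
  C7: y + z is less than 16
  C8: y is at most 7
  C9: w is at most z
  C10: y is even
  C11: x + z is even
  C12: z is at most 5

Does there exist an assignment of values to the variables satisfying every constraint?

Unsatisfiable

From constraint 12: z ≤ 5. From constraint 8: y ≤ 7. Hence z + y ≤ 12. But constraint 1 requires z + y = 13, and 13 > 12. Contradiction.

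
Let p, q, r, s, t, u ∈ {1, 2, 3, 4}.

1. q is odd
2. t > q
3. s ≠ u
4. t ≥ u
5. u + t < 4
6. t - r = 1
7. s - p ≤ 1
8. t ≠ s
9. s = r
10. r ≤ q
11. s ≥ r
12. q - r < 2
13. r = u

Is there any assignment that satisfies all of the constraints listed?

Unsatisfiable

From constraints 9 and 13, s = r = u, so s = u. But constraint 3 says s ≠ u. Contradiction.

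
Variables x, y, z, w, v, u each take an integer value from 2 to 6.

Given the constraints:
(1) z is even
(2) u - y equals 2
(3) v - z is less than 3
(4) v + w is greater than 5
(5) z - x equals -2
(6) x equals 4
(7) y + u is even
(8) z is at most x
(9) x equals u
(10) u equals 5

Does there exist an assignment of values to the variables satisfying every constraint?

Constraint 6 fixes x = 4 and constraint 10 fixes u = 5, but constraint 9 requires x = u. Since 4 ≠ 5, contradiction.

Unsatisfiable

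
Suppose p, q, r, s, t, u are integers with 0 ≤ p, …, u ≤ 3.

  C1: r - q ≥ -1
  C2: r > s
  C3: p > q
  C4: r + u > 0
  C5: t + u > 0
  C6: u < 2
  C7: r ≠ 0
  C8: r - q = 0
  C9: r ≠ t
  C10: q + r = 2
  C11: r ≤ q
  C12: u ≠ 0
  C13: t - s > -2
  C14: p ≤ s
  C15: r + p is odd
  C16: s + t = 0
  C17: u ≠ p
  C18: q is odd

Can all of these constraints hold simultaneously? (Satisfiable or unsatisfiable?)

Unsatisfiable

Constraints 2, 3, 11, and 14 give r ≤ q, q < p, p ≤ s, s < r. Chaining: r ≤ q < p ≤ s < r, which forces r < r — impossible.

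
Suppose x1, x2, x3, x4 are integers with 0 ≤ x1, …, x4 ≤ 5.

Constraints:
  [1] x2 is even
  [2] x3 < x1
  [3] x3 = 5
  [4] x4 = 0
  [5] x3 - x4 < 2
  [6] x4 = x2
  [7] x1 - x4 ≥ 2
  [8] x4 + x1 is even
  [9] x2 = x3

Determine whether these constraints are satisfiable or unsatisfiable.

Unsatisfiable

Constraint 4 fixes x4 = 0 and constraint 3 fixes x3 = 5. Constraints 6 and 9 give x4 = x2 = x3, so x4 = x3. But 0 ≠ 5 — contradiction.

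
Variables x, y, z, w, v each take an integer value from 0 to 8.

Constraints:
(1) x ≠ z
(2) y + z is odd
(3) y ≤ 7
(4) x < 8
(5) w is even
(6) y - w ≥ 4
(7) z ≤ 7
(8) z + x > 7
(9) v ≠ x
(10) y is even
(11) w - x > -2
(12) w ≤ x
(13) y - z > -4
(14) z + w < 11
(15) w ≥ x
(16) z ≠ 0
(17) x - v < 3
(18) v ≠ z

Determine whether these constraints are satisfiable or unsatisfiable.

Setting (x, y, z, w, v) = (2, 6, 7, 2, 1) satisfies everything: constraint 6: y - w = 4; constraint 8: z + x = 9; constraint 11: w - x = 0, and the others follow.

Satisfiable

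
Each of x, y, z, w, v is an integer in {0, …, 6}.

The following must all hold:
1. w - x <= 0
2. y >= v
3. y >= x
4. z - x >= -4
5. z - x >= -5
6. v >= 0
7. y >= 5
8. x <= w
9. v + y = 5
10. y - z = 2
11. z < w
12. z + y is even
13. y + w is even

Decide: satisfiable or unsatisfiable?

One satisfying assignment is x = 5, y = 5, z = 3, w = 5, v = 0.
For the less obvious constraints — constraint 1: w - x = 0; constraint 4: z - x = -2 — and the others hold by inspection.

Satisfiable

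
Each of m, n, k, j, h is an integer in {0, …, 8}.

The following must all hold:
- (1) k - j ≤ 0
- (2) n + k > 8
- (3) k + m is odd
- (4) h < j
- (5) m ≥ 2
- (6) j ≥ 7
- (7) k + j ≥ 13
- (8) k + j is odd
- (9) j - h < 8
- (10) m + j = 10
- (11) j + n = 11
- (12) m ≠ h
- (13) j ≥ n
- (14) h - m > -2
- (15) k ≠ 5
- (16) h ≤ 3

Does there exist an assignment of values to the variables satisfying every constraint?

Satisfiable

One satisfying assignment is m = 3, n = 4, k = 6, j = 7, h = 2.
For the less obvious constraints — constraint 1: k - j = -1; constraint 2: n + k = 10 — and the others hold by inspection.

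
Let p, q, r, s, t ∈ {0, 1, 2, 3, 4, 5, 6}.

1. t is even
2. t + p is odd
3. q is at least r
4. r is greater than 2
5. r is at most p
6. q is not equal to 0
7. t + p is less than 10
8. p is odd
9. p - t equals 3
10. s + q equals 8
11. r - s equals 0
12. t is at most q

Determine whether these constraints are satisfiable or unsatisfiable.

Satisfiable

Try p = 5, q = 5, r = 3, s = 3, t = 2.
Check constraint 7: t + p = 7; constraint 9: p - t = 3. The remaining constraints are straightforward to verify.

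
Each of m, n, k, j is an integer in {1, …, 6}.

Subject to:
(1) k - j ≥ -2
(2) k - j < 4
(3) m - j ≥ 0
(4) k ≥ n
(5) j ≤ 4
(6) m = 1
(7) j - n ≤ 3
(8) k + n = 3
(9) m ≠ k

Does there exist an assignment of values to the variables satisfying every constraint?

Satisfiable

The assignment m = 1, n = 1, k = 2, j = 1 works:
  constraint 1 holds since k - j = 1.
  constraint 2 holds since k - j = 1.
The rest check out directly.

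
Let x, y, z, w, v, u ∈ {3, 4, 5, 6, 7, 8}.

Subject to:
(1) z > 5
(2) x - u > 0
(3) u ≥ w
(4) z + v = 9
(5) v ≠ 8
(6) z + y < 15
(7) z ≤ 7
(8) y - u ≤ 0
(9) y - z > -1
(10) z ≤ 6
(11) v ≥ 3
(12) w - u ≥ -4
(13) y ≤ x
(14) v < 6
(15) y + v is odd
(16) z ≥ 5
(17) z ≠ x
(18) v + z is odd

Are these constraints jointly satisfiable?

Take x = 8, y = 6, z = 6, w = 5, v = 3, u = 6. Then constraint 2: x - u = 2; constraint 4: z + v = 9; constraint 6: z + y = 12, and every other listed constraint is also met.

Satisfiable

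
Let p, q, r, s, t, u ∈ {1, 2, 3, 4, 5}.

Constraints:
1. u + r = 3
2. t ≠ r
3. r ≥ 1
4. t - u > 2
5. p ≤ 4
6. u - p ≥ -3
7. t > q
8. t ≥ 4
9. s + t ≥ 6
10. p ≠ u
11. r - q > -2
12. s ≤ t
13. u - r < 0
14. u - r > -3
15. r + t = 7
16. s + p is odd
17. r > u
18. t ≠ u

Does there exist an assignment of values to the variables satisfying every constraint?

Satisfiable

Take p = 3, q = 2, r = 2, s = 2, t = 5, u = 1. Then constraint 1: u + r = 3; constraint 4: t - u = 4; constraint 6: u - p = -2, and every other listed constraint is also met.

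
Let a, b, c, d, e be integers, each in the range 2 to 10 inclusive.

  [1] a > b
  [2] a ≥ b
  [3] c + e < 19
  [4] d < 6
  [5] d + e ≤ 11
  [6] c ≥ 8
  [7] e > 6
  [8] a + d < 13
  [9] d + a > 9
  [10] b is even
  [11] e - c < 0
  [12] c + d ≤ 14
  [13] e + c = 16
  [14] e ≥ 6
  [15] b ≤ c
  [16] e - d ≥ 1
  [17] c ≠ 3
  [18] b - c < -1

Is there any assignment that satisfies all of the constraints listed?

Try a = 8, b = 6, c = 9, d = 4, e = 7.
Check constraint 3: c + e = 16; constraint 5: d + e = 11; constraint 8: a + d = 12. The remaining constraints are straightforward to verify.

Satisfiable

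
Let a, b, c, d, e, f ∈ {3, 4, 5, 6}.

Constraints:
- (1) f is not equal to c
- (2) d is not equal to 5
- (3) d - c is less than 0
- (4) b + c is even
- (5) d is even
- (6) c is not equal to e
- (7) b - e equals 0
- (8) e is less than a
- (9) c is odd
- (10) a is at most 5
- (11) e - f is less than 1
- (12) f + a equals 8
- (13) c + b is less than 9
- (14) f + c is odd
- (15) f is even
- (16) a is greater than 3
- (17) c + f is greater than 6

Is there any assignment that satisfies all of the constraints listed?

The assignment a = 4, b = 3, c = 5, d = 4, e = 3, f = 4 works:
  constraint 3 holds since d - c = -1.
  constraint 7 holds since b - e = 0.
The rest check out directly.

Satisfiable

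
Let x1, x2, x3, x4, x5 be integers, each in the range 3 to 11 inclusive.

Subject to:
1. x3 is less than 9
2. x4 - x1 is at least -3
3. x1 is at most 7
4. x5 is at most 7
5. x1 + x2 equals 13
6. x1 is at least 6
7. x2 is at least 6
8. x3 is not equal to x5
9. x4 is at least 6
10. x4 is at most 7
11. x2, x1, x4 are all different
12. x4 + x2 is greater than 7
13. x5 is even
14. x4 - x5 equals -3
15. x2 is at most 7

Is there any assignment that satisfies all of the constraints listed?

Unsatisfiable

Constraints 3, 6, 7, 9, 10, and 15 confine each of x2, x1, x4 to the 2 values {6, 7}.
Constraint 11 requires all 3 of them to be distinct, but only 2 values are available — impossible by the pigeonhole principle.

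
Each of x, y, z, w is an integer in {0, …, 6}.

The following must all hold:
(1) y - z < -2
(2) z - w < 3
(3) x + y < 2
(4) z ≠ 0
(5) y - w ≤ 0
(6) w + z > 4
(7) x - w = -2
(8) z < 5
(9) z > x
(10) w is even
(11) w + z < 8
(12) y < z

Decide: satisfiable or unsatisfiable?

Satisfiable

Try x = 0, y = 1, z = 4, w = 2.
Check constraint 1: y - z = -3; constraint 2: z - w = 2; constraint 3: x + y = 1. The remaining constraints are straightforward to verify.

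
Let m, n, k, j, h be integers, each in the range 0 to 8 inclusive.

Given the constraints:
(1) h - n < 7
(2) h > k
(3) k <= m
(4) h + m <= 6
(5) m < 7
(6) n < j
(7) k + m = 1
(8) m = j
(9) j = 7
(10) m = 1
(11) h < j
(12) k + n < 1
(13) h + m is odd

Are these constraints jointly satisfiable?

Constraint 10 fixes m = 1 and constraint 9 fixes j = 7, but constraint 8 requires m = j. Since 1 ≠ 7, contradiction.

Unsatisfiable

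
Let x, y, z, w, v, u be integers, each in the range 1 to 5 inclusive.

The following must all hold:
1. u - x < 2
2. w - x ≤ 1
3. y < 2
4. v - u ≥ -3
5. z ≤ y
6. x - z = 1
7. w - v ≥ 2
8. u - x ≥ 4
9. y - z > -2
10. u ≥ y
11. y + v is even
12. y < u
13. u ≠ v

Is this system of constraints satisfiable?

Unsatisfiable

Constraints 2, 4, 7, and 8 give x − w ≥ -1, w − v ≥ 2, v − u ≥ -3, u − x ≥ 4.
Adding all 4 inequalities: the left sides telescope to 0, and the right sides sum to (-1) + 2 + (-3) + 4 = 2. So 0 ≥ 2, which is false.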